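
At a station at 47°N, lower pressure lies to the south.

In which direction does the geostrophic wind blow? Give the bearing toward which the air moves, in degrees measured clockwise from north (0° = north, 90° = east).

The pressure-gradient force points toward the south (bearing 180°).
Geostrophic balance: in the Northern Hemisphere the Coriolis force deflects motion to the right, so the geostrophic wind blows 90° to the right of the pressure-gradient force (low pressure on the left).
Rotating 180° by 90° clockwise gives 270° — the wind blows toward the west.

270°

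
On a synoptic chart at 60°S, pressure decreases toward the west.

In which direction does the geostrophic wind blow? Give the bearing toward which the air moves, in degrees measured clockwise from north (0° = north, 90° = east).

The pressure-gradient force points toward the west (bearing 270°).
Geostrophic balance: in the Southern Hemisphere the Coriolis force deflects motion to the left, so the geostrophic wind blows 90° to the left of the pressure-gradient force (low pressure on the right).
Rotating 270° by 90° counterclockwise gives 180° — the wind blows toward the south.

180°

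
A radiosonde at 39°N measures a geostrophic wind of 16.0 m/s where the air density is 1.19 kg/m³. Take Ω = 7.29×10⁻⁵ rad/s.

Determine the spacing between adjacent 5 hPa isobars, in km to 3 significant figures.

Coriolis parameter at 39°N:
f = 2Ω sin φ = 2 × 7.29×10⁻⁵ × sin 39° = 9.18×10⁻⁵ s⁻¹
Geostrophic balance rearranged: |∂P/∂n| = f ρ V_g
|∂P/∂n| = 9.18×10⁻⁵ × 1.19 × 16.0 = 1.75×10⁻³ Pa/m
Isobar spacing: Δn = ΔP/|∂P/∂n| = 500 Pa / 1.75×10⁻³ Pa/m = 286203 m ≈ 286 km

286 km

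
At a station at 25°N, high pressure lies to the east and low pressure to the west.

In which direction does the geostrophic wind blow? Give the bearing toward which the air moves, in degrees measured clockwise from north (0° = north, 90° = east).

000°

The pressure-gradient force points toward the west (bearing 270°).
Geostrophic balance: in the Northern Hemisphere the Coriolis force deflects motion to the right, so the geostrophic wind blows 90° to the right of the pressure-gradient force (low pressure on the left).
Rotating 270° by 90° clockwise gives 000° — the wind blows toward the north.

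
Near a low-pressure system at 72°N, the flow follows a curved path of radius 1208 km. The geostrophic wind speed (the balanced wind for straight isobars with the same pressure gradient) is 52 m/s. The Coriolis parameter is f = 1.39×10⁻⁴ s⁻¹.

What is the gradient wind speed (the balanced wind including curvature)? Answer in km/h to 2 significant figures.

150 km/h

Around a low, centrifugal force acts outward with Coriolis, so pressure-gradient force balances both:
(1/ρ)|∂P/∂n| = fV + V²/R  →  V² + fR·V − fR·V_g = 0
With fR = 1.39×10⁻⁴ × 1208×10³ m = 168 m/s:
V = [−fR + √((fR)² + 4 fR V_g)]/2 = [−168 + √(168² + 4×168×52)]/2 = 41.7 m/s
Subgeostrophic (V < V_g = 52 m/s), as expected around a low.
Converting: 41.7 m/s × 3.6 = 150 km/h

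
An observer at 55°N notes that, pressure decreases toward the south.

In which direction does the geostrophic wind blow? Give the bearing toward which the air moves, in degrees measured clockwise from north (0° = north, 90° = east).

The pressure-gradient force points toward the south (bearing 180°).
Geostrophic balance: in the Northern Hemisphere the Coriolis force deflects motion to the right, so the geostrophic wind blows 90° to the right of the pressure-gradient force (low pressure on the left).
Rotating 180° by 90° clockwise gives 270° — the wind blows toward the west.

270°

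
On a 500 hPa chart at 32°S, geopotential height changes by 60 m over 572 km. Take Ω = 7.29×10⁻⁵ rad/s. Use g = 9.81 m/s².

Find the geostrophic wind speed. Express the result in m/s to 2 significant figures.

Coriolis parameter at 32°S:
f = 2Ω sin φ = 2 × 7.29×10⁻⁵ × sin 32° = 7.73×10⁻⁵ s⁻¹
Height gradient: |∂Z/∂n| = 60 m / 572000 m = 1.05×10⁻⁴
On a pressure surface, geostrophic balance gives V_g = (g/f)|∂Z/∂n|:
V_g = 9.81 × 1.05×10⁻⁴ / 7.73×10⁻⁵ = 13.3 m/s

13 m/s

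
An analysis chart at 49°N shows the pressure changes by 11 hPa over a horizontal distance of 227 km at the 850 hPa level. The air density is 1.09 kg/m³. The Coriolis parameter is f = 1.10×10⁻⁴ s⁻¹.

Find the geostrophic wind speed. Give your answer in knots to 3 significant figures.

78.6 knots

Pressure gradient: |∂P/∂n| = 1100 Pa / 227000 m = 4.85×10⁻³ Pa/m
Geostrophic balance (pressure-gradient force = Coriolis force):
V_g = (1/(fρ)) |∂P/∂n| = 4.85×10⁻³ / (1.10×10⁻⁴ × 1.09) = 40.4 m/s
Converting: 40.4 m/s × 1.944 = 78.6 knots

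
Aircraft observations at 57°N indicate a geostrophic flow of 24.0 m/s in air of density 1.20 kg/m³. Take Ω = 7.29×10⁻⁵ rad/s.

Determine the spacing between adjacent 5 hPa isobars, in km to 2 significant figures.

Coriolis parameter at 57°N:
f = 2Ω sin φ = 2 × 7.29×10⁻⁵ × sin 57° = 1.22×10⁻⁴ s⁻¹
Geostrophic balance rearranged: |∂P/∂n| = f ρ V_g
|∂P/∂n| = 1.22×10⁻⁴ × 1.20 × 24.0 = 3.52×10⁻³ Pa/m
Isobar spacing: Δn = ΔP/|∂P/∂n| = 500 Pa / 3.52×10⁻³ Pa/m = 141980 m ≈ 140 km

140 km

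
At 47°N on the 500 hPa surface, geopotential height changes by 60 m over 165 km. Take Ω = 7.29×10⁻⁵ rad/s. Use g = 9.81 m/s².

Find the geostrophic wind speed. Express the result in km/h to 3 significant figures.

Coriolis parameter at 47°N:
f = 2Ω sin φ = 2 × 7.29×10⁻⁵ × sin 47° = 1.07×10⁻⁴ s⁻¹
Height gradient: |∂Z/∂n| = 60 m / 165000 m = 3.64×10⁻⁴
On a pressure surface, geostrophic balance gives V_g = (g/f)|∂Z/∂n|:
V_g = 9.81 × 3.64×10⁻⁴ / 1.07×10⁻⁴ = 33.5 m/s
Converting: 33.5 m/s × 3.6 = 120 km/h

120 km/h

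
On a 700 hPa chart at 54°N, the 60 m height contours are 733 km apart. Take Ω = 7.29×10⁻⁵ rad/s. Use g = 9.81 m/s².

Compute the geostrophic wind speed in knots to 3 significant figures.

Coriolis parameter at 54°N:
f = 2Ω sin φ = 2 × 7.29×10⁻⁵ × sin 54° = 1.18×10⁻⁴ s⁻¹
Height gradient: |∂Z/∂n| = 60 m / 733000 m = 8.19×10⁻⁵
On a pressure surface, geostrophic balance gives V_g = (g/f)|∂Z/∂n|:
V_g = 9.81 × 8.19×10⁻⁵ / 1.18×10⁻⁴ = 6.81 m/s
Converting: 6.81 m/s × 1.944 = 13.2 knots

13.2 knots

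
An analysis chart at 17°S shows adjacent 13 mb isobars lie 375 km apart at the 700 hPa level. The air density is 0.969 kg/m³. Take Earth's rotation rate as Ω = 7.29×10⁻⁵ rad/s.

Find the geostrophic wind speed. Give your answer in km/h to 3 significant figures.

302 km/h

Coriolis parameter at 17°S:
f = 2Ω sin φ = 2 × 7.29×10⁻⁵ × sin 17° = 4.26×10⁻⁵ s⁻¹
Pressure gradient: |∂P/∂n| = 1300 Pa / 375000 m = 3.47×10⁻³ Pa/m
Geostrophic balance (pressure-gradient force = Coriolis force):
V_g = (1/(fρ)) |∂P/∂n| = 3.47×10⁻³ / (4.26×10⁻⁵ × 0.969) = 83.9 m/s
Converting: 83.9 m/s × 3.6 = 302 km/h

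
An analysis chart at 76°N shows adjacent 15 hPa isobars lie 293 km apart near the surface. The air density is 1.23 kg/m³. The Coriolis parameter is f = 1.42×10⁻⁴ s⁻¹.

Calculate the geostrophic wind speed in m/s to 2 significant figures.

Pressure gradient: |∂P/∂n| = 1500 Pa / 293000 m = 5.12×10⁻³ Pa/m
Geostrophic balance (pressure-gradient force = Coriolis force):
V_g = (1/(fρ)) |∂P/∂n| = 5.12×10⁻³ / (1.42×10⁻⁴ × 1.23) = 29.3 m/s

29 m/s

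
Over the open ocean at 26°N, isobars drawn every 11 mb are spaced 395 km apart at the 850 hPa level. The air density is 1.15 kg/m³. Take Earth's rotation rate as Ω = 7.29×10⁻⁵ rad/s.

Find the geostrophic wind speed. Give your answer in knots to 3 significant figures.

73.6 knots

Coriolis parameter at 26°N:
f = 2Ω sin φ = 2 × 7.29×10⁻⁵ × sin 26° = 6.39×10⁻⁵ s⁻¹
Pressure gradient: |∂P/∂n| = 1100 Pa / 395000 m = 2.78×10⁻³ Pa/m
Geostrophic balance (pressure-gradient force = Coriolis force):
V_g = (1/(fρ)) |∂P/∂n| = 2.78×10⁻³ / (6.39×10⁻⁵ × 1.15) = 37.9 m/s
Converting: 37.9 m/s × 1.944 = 73.6 knots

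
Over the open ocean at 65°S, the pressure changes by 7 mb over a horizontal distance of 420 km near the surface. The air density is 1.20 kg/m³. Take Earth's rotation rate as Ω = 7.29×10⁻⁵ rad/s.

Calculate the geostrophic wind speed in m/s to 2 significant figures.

11 m/s

Coriolis parameter at 65°S:
f = 2Ω sin φ = 2 × 7.29×10⁻⁵ × sin 65° = 1.32×10⁻⁴ s⁻¹
Pressure gradient: |∂P/∂n| = 700 Pa / 420000 m = 1.67×10⁻³ Pa/m
Geostrophic balance (pressure-gradient force = Coriolis force):
V_g = (1/(fρ)) |∂P/∂n| = 1.67×10⁻³ / (1.32×10⁻⁴ × 1.20) = 10.5 m/s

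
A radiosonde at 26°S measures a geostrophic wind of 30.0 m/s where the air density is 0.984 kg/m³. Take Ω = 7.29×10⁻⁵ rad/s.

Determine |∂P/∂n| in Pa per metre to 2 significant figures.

Coriolis parameter at 26°S:
f = 2Ω sin φ = 2 × 7.29×10⁻⁵ × sin 26° = 6.39×10⁻⁵ s⁻¹
Geostrophic balance rearranged: |∂P/∂n| = f ρ V_g
|∂P/∂n| = 6.39×10⁻⁵ × 0.984 × 30.0 = 1.89×10⁻³ Pa/m

1.9×10⁻³ Pa/m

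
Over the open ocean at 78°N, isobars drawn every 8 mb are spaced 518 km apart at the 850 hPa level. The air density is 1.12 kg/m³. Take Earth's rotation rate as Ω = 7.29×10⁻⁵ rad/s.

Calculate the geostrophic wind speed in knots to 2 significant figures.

Coriolis parameter at 78°N:
f = 2Ω sin φ = 2 × 7.29×10⁻⁵ × sin 78° = 1.43×10⁻⁴ s⁻¹
Pressure gradient: |∂P/∂n| = 800 Pa / 518000 m = 1.54×10⁻³ Pa/m
Geostrophic balance (pressure-gradient force = Coriolis force):
V_g = (1/(fρ)) |∂P/∂n| = 1.54×10⁻³ / (1.43×10⁻⁴ × 1.12) = 9.67 m/s
Converting: 9.67 m/s × 1.944 = 19 knots

19 knots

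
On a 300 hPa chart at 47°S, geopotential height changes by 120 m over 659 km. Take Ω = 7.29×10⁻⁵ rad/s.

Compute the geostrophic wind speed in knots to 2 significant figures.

33 knots

Coriolis parameter at 47°S:
f = 2Ω sin φ = 2 × 7.29×10⁻⁵ × sin 47° = 1.07×10⁻⁴ s⁻¹
Height gradient: |∂Z/∂n| = 120 m / 659000 m = 1.82×10⁻⁴
On a pressure surface, geostrophic balance gives V_g = (g/f)|∂Z/∂n|:
V_g = 9.81 × 1.82×10⁻⁴ / 1.07×10⁻⁴ = 16.8 m/s
Converting: 16.8 m/s × 1.944 = 33 knots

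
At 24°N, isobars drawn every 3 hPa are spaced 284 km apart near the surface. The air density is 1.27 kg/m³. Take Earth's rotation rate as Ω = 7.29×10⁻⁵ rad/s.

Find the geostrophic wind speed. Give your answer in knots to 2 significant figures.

27 knots

Coriolis parameter at 24°N:
f = 2Ω sin φ = 2 × 7.29×10⁻⁵ × sin 24° = 5.93×10⁻⁵ s⁻¹
Pressure gradient: |∂P/∂n| = 300 Pa / 284000 m = 1.06×10⁻³ Pa/m
Geostrophic balance (pressure-gradient force = Coriolis force):
V_g = (1/(fρ)) |∂P/∂n| = 1.06×10⁻³ / (5.93×10⁻⁵ × 1.27) = 14.0 m/s
Converting: 14.0 m/s × 1.944 = 27 knots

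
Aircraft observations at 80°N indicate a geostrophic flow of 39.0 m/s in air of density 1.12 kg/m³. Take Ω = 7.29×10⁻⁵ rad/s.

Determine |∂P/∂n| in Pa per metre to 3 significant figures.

6.27×10⁻³ Pa/m

Coriolis parameter at 80°N:
f = 2Ω sin φ = 2 × 7.29×10⁻⁵ × sin 80° = 1.44×10⁻⁴ s⁻¹
Geostrophic balance rearranged: |∂P/∂n| = f ρ V_g
|∂P/∂n| = 1.44×10⁻⁴ × 1.12 × 39.0 = 6.27×10⁻³ Pa/m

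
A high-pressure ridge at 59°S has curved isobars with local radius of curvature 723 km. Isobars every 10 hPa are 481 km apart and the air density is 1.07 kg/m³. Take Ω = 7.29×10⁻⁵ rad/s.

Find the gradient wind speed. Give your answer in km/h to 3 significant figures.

71.8 km/h

Coriolis parameter at 59°S:
f = 2Ω sin φ = 2 × 7.29×10⁻⁵ × sin 59° = 1.25×10⁻⁴ s⁻¹
Pressure gradient: |∂P/∂n| = 1000 Pa / 481000 m = 2.08×10⁻³ Pa/m
Geostrophic speed: V_g = |∂P/∂n|/(fρ) = 2.08×10⁻³/(1.25×10⁻⁴ × 1.07) = 15.5 m/s
Around a high, pressure-gradient force acts outward with centrifugal, so Coriolis balances both:
fV = (1/ρ)|∂P/∂n| + V²/R  →  V² − fR·V + fR·V_g = 0
With fR = 1.25×10⁻⁴ × 723×10³ m = 90.4 m/s:
V = [fR − √((fR)² − 4 fR V_g)]/2 = [90.4 − √(90.4² − 4×90.4×15.5)]/2 = 20 m/s
Supergeostrophic (V > V_g = 15.5 m/s), as expected around a high.
Converting: 20 m/s × 3.6 = 71.8 km/h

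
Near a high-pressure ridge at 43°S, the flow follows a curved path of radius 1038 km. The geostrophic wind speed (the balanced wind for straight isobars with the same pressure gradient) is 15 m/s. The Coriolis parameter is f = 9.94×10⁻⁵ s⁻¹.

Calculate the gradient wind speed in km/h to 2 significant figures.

Around a high, pressure-gradient force acts outward with centrifugal, so Coriolis balances both:
fV = (1/ρ)|∂P/∂n| + V²/R  →  V² − fR·V + fR·V_g = 0
With fR = 9.94×10⁻⁵ × 1038×10³ m = 103 m/s:
V = [fR − √((fR)² − 4 fR V_g)]/2 = [103 − √(103² − 4×103×15)]/2 = 18.2 m/s
Supergeostrophic (V > V_g = 15 m/s), as expected around a high.
Converting: 18.2 m/s × 3.6 = 66 km/h

66 km/h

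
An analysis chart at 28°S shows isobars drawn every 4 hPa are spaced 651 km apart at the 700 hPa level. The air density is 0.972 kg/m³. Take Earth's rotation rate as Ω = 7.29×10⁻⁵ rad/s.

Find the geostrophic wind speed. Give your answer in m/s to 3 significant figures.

Coriolis parameter at 28°S:
f = 2Ω sin φ = 2 × 7.29×10⁻⁵ × sin 28° = 6.84×10⁻⁵ s⁻¹
Pressure gradient: |∂P/∂n| = 400 Pa / 651000 m = 6.14×10⁻⁴ Pa/m
Geostrophic balance (pressure-gradient force = Coriolis force):
V_g = (1/(fρ)) |∂P/∂n| = 6.14×10⁻⁴ / (6.84×10⁻⁵ × 0.972) = 9.24 m/s

9.24 m/s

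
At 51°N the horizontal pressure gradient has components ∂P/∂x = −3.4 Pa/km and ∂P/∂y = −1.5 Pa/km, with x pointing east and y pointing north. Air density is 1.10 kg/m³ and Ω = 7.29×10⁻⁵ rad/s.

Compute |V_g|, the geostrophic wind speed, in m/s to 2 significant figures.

Coriolis parameter at 51°N:
f = 2Ω sin φ = 2 × 7.29×10⁻⁵ × sin 51° = 1.13×10⁻⁴ s⁻¹
Component geostrophic relations (x east, y north):
u_g = −(1/(fρ)) ∂P/∂y,  v_g = (1/(fρ)) ∂P/∂x
u_g = −(−1.5×10⁻³)/(1.13×10⁻⁴ × 1.10) = 12.0 m/s;  v_g = (−3.4×10⁻³)/(1.13×10⁻⁴ × 1.10) = −27.3 m/s
|V_g| = √(u_g² + v_g²) = 29.8 m/s

30 m/s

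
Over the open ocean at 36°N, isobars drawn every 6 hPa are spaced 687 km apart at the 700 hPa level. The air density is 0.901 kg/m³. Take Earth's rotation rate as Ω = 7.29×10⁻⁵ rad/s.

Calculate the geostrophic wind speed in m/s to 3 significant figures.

Coriolis parameter at 36°N:
f = 2Ω sin φ = 2 × 7.29×10⁻⁵ × sin 36° = 8.57×10⁻⁵ s⁻¹
Pressure gradient: |∂P/∂n| = 600 Pa / 687000 m = 8.73×10⁻⁴ Pa/m
Geostrophic balance (pressure-gradient force = Coriolis force):
V_g = (1/(fρ)) |∂P/∂n| = 8.73×10⁻⁴ / (8.57×10⁻⁵ × 0.901) = 11.3 m/s

11.3 m/s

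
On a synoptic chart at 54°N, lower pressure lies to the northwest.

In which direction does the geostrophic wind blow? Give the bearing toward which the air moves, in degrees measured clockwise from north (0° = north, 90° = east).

The pressure-gradient force points toward the northwest (bearing 315°).
Geostrophic balance: in the Northern Hemisphere the Coriolis force deflects motion to the right, so the geostrophic wind blows 90° to the right of the pressure-gradient force (low pressure on the left).
Rotating 315° by 90° clockwise gives 045° — the wind blows toward the northeast.

045°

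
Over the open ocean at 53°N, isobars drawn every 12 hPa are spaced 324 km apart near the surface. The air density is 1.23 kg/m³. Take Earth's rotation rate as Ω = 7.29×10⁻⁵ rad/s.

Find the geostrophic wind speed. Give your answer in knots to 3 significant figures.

Coriolis parameter at 53°N:
f = 2Ω sin φ = 2 × 7.29×10⁻⁵ × sin 53° = 1.16×10⁻⁴ s⁻¹
Pressure gradient: |∂P/∂n| = 1200 Pa / 324000 m = 3.70×10⁻³ Pa/m
Geostrophic balance (pressure-gradient force = Coriolis force):
V_g = (1/(fρ)) |∂P/∂n| = 3.70×10⁻³ / (1.16×10⁻⁴ × 1.23) = 25.9 m/s
Converting: 25.9 m/s × 1.944 = 50.3 knots

50.3 knots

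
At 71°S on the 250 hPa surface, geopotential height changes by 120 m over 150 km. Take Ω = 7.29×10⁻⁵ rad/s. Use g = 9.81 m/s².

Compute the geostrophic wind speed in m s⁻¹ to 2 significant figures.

57 m s⁻¹

Coriolis parameter at 71°S:
f = 2Ω sin φ = 2 × 7.29×10⁻⁵ × sin 71° = 1.38×10⁻⁴ s⁻¹
Height gradient: |∂Z/∂n| = 120 m / 150000 m = 8.00×10⁻⁴
On a pressure surface, geostrophic balance gives V_g = (g/f)|∂Z/∂n|:
V_g = 9.81 × 8.00×10⁻⁴ / 1.38×10⁻⁴ = 56.9 m/s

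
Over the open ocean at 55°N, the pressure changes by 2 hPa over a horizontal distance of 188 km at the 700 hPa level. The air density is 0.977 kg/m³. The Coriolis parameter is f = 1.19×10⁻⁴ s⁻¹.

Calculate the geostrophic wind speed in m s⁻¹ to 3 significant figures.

Pressure gradient: |∂P/∂n| = 200 Pa / 188000 m = 1.06×10⁻³ Pa/m
Geostrophic balance (pressure-gradient force = Coriolis force):
V_g = (1/(fρ)) |∂P/∂n| = 1.06×10⁻³ / (1.19×10⁻⁴ × 0.977) = 9.15 m/s

9.15 m s⁻¹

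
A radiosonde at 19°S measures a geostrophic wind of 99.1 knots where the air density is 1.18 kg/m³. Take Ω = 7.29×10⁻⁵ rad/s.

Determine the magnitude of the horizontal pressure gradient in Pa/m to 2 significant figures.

Coriolis parameter at 19°S:
f = 2Ω sin φ = 2 × 7.29×10⁻⁵ × sin 19° = 4.75×10⁻⁵ s⁻¹
Wind speed in SI: 99.1 knots = 51.0 m/s
Geostrophic balance rearranged: |∂P/∂n| = f ρ V_g
|∂P/∂n| = 4.75×10⁻⁵ × 1.18 × 51.0 = 2.86×10⁻³ Pa/m

2.9×10⁻³ Pa/m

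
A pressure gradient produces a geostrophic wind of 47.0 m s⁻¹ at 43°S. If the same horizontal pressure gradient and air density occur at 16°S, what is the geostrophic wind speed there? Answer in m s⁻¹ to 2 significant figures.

120 m s⁻¹

With the same pressure gradient and density, V_g ∝ 1/f ∝ 1/sin φ.
V₂ = V₁ · sin φ₁ / sin φ₂ = 47.0 × sin 43° / sin 16°
V₂ = 47.0 × 0.6820/0.2756 = 120 m s⁻¹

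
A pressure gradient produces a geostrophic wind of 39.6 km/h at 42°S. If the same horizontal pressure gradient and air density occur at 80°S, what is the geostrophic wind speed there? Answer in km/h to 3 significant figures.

With the same pressure gradient and density, V_g ∝ 1/f ∝ 1/sin φ.
V₂ = V₁ · sin φ₁ / sin φ₂ = 39.6 × sin 42° / sin 80°
V₂ = 39.6 × 0.6691/0.9848 = 26.9 km/h

26.9 km/h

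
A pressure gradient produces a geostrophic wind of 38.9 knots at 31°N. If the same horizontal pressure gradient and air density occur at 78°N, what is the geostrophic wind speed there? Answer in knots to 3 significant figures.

20.5 knots

With the same pressure gradient and density, V_g ∝ 1/f ∝ 1/sin φ.
V₂ = V₁ · sin φ₁ / sin φ₂ = 38.9 × sin 31° / sin 78°
V₂ = 38.9 × 0.5150/0.9781 = 20.5 knots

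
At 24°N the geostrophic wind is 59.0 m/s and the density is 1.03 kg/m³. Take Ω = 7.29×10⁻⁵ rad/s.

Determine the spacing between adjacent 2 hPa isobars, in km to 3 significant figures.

Coriolis parameter at 24°N:
f = 2Ω sin φ = 2 × 7.29×10⁻⁵ × sin 24° = 5.93×10⁻⁵ s⁻¹
Geostrophic balance rearranged: |∂P/∂n| = f ρ V_g
|∂P/∂n| = 5.93×10⁻⁵ × 1.03 × 59.0 = 3.60×10⁻³ Pa/m
Isobar spacing: Δn = ΔP/|∂P/∂n| = 200 Pa / 3.60×10⁻³ Pa/m = 55497 m ≈ 55.5 km

55.5 km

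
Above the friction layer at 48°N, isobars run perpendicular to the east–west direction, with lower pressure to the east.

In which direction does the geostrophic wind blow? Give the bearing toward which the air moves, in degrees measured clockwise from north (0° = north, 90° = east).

180°

The pressure-gradient force points toward the east (bearing 090°).
Geostrophic balance: in the Northern Hemisphere the Coriolis force deflects motion to the right, so the geostrophic wind blows 90° to the right of the pressure-gradient force (low pressure on the left).
Rotating 090° by 90° clockwise gives 180° — the wind blows toward the south.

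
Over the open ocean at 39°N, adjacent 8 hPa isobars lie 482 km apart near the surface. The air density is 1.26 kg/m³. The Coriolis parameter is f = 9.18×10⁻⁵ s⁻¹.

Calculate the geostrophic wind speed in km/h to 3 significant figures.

51.7 km/h

Pressure gradient: |∂P/∂n| = 800 Pa / 482000 m = 1.66×10⁻³ Pa/m
Geostrophic balance (pressure-gradient force = Coriolis force):
V_g = (1/(fρ)) |∂P/∂n| = 1.66×10⁻³ / (9.18×10⁻⁵ × 1.26) = 14.3 m/s
Converting: 14.3 m/s × 3.6 = 51.7 km/h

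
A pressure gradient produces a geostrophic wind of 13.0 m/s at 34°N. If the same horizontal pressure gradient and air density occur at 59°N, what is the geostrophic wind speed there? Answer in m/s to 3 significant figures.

With the same pressure gradient and density, V_g ∝ 1/f ∝ 1/sin φ.
V₂ = V₁ · sin φ₁ / sin φ₂ = 13.0 × sin 34° / sin 59°
V₂ = 13.0 × 0.5592/0.8572 = 8.48 m/s

8.48 m/s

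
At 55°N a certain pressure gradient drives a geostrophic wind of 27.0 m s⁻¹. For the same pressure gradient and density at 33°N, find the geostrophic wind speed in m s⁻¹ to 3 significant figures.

With the same pressure gradient and density, V_g ∝ 1/f ∝ 1/sin φ.
V₂ = V₁ · sin φ₁ / sin φ₂ = 27.0 × sin 55° / sin 33°
V₂ = 27.0 × 0.8192/0.5446 = 40.6 m s⁻¹

40.6 m s⁻¹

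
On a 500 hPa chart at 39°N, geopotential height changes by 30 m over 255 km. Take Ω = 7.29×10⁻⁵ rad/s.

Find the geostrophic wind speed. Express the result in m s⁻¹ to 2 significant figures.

Coriolis parameter at 39°N:
f = 2Ω sin φ = 2 × 7.29×10⁻⁵ × sin 39° = 9.18×10⁻⁵ s⁻¹
Height gradient: |∂Z/∂n| = 30 m / 255000 m = 1.18×10⁻⁴
On a pressure surface, geostrophic balance gives V_g = (g/f)|∂Z/∂n|:
V_g = 9.81 × 1.18×10⁻⁴ / 9.18×10⁻⁵ = 12.6 m/s

13 m s⁻¹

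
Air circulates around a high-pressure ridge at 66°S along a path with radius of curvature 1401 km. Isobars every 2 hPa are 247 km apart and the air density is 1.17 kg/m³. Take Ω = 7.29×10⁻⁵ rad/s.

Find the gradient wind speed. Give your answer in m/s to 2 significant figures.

5.3 m/s

Coriolis parameter at 66°S:
f = 2Ω sin φ = 2 × 7.29×10⁻⁵ × sin 66° = 1.33×10⁻⁴ s⁻¹
Pressure gradient: |∂P/∂n| = 200 Pa / 247000 m = 8.10×10⁻⁴ Pa/m
Geostrophic speed: V_g = |∂P/∂n|/(fρ) = 8.10×10⁻⁴/(1.33×10⁻⁴ × 1.17) = 5.20 m/s
Around a high, pressure-gradient force acts outward with centrifugal, so Coriolis balances both:
fV = (1/ρ)|∂P/∂n| + V²/R  →  V² − fR·V + fR·V_g = 0
With fR = 1.33×10⁻⁴ × 1401×10³ m = 187 m/s:
V = [fR − √((fR)² − 4 fR V_g)]/2 = [187 − √(187² − 4×187×5.2)]/2 = 5.35 m/s
Supergeostrophic (V > V_g = 5.2 m/s), as expected around a high.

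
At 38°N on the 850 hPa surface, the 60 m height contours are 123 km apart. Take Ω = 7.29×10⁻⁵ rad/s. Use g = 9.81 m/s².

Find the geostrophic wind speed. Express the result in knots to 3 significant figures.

Coriolis parameter at 38°N:
f = 2Ω sin φ = 2 × 7.29×10⁻⁵ × sin 38° = 8.98×10⁻⁵ s⁻¹
Height gradient: |∂Z/∂n| = 60 m / 123000 m = 4.88×10⁻⁴
On a pressure surface, geostrophic balance gives V_g = (g/f)|∂Z/∂n|:
V_g = 9.81 × 4.88×10⁻⁴ / 8.98×10⁻⁵ = 53.3 m/s
Converting: 53.3 m/s × 1.944 = 104 knots

104 knots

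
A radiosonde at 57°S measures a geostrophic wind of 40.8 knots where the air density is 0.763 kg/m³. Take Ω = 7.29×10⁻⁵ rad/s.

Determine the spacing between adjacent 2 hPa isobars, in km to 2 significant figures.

100 km

Coriolis parameter at 57°S:
f = 2Ω sin φ = 2 × 7.29×10⁻⁵ × sin 57° = 1.22×10⁻⁴ s⁻¹
Wind speed in SI: 40.8 knots = 21.0 m/s
Geostrophic balance rearranged: |∂P/∂n| = f ρ V_g
|∂P/∂n| = 1.22×10⁻⁴ × 0.763 × 21.0 = 1.96×10⁻³ Pa/m
Isobar spacing: Δn = ΔP/|∂P/∂n| = 200 Pa / 1.96×10⁻³ Pa/m = 102131 m ≈ 100 km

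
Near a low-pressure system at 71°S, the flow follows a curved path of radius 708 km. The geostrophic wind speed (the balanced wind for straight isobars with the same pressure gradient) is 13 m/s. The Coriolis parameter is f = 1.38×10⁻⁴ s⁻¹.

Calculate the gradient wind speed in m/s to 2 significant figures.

12 m/s

Around a low, centrifugal force acts outward with Coriolis, so pressure-gradient force balances both:
(1/ρ)|∂P/∂n| = fV + V²/R  →  V² + fR·V − fR·V_g = 0
With fR = 1.38×10⁻⁴ × 708×10³ m = 97.7 m/s:
V = [−fR + √((fR)² + 4 fR V_g)]/2 = [−97.7 + √(97.7² + 4×97.7×13)]/2 = 11.6 m/s
Subgeostrophic (V < V_g = 13 m/s), as expected around a low.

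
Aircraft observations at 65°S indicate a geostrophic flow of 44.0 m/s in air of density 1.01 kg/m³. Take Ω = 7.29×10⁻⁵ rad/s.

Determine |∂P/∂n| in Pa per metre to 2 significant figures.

5.9×10⁻³ Pa/m

Coriolis parameter at 65°S:
f = 2Ω sin φ = 2 × 7.29×10⁻⁵ × sin 65° = 1.32×10⁻⁴ s⁻¹
Geostrophic balance rearranged: |∂P/∂n| = f ρ V_g
|∂P/∂n| = 1.32×10⁻⁴ × 1.01 × 44.0 = 5.87×10⁻³ Pa/m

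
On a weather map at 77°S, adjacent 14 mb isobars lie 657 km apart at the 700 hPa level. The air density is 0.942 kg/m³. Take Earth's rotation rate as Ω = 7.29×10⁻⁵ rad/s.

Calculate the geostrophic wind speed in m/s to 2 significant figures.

16 m/s

Coriolis parameter at 77°S:
f = 2Ω sin φ = 2 × 7.29×10⁻⁵ × sin 77° = 1.42×10⁻⁴ s⁻¹
Pressure gradient: |∂P/∂n| = 1400 Pa / 657000 m = 2.13×10⁻³ Pa/m
Geostrophic balance (pressure-gradient force = Coriolis force):
V_g = (1/(fρ)) |∂P/∂n| = 2.13×10⁻³ / (1.42×10⁻⁴ × 0.942) = 15.9 m/s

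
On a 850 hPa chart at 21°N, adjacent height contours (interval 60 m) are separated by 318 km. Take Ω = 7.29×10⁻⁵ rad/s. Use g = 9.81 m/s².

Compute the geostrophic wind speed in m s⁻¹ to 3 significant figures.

Coriolis parameter at 21°N:
f = 2Ω sin φ = 2 × 7.29×10⁻⁵ × sin 21° = 5.23×10⁻⁵ s⁻¹
Height gradient: |∂Z/∂n| = 60 m / 318000 m = 1.89×10⁻⁴
On a pressure surface, geostrophic balance gives V_g = (g/f)|∂Z/∂n|:
V_g = 9.81 × 1.89×10⁻⁴ / 5.23×10⁻⁵ = 35.4 m/s

35.4 m s⁻¹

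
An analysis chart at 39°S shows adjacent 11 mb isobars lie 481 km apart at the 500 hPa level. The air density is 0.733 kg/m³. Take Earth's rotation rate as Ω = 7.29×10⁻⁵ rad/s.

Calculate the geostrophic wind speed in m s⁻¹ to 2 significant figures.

Coriolis parameter at 39°S:
f = 2Ω sin φ = 2 × 7.29×10⁻⁵ × sin 39° = 9.18×10⁻⁵ s⁻¹
Pressure gradient: |∂P/∂n| = 1100 Pa / 481000 m = 2.29×10⁻³ Pa/m
Geostrophic balance (pressure-gradient force = Coriolis force):
V_g = (1/(fρ)) |∂P/∂n| = 2.29×10⁻³ / (9.18×10⁻⁵ × 0.733) = 34.0 m/s

34 m s⁻¹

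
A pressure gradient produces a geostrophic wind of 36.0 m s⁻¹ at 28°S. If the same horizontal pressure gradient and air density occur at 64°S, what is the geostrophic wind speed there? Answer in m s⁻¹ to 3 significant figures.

18.8 m s⁻¹

With the same pressure gradient and density, V_g ∝ 1/f ∝ 1/sin φ.
V₂ = V₁ · sin φ₁ / sin φ₂ = 36.0 × sin 28° / sin 64°
V₂ = 36.0 × 0.4695/0.8988 = 18.8 m s⁻¹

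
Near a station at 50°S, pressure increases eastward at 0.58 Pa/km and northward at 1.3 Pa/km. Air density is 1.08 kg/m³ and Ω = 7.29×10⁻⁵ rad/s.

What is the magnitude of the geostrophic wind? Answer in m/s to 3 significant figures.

11.8 m/s

Coriolis parameter at 50°S:
f = 2Ω sin φ = 2 × 7.29×10⁻⁵ × sin 50° = 1.12×10⁻⁴ s⁻¹
In the Southern Hemisphere f is negative: f = −1.12×10⁻⁴ s⁻¹.
Component geostrophic relations (x east, y north):
u_g = −(1/(fρ)) ∂P/∂y,  v_g = (1/(fρ)) ∂P/∂x
u_g = −(1.3×10⁻³)/(−1.12×10⁻⁴ × 1.08) = 10.8 m/s;  v_g = (0.58×10⁻³)/(−1.12×10⁻⁴ × 1.08) = −4.81 m/s
|V_g| = √(u_g² + v_g²) = 11.8 m/s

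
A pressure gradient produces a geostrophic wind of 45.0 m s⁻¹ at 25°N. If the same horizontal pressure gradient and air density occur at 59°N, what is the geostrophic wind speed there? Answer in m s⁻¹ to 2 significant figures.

With the same pressure gradient and density, V_g ∝ 1/f ∝ 1/sin φ.
V₂ = V₁ · sin φ₁ / sin φ₂ = 45.0 × sin 25° / sin 59°
V₂ = 45.0 × 0.4226/0.8572 = 22 m s⁻¹

22 m s⁻¹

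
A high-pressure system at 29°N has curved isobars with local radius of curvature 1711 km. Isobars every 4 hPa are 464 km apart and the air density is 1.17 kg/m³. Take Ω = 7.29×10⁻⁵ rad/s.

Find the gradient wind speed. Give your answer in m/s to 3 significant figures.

Coriolis parameter at 29°N:
f = 2Ω sin φ = 2 × 7.29×10⁻⁵ × sin 29° = 7.07×10⁻⁵ s⁻¹
Pressure gradient: |∂P/∂n| = 400 Pa / 464000 m = 8.62×10⁻⁴ Pa/m
Geostrophic speed: V_g = |∂P/∂n|/(fρ) = 8.62×10⁻⁴/(7.07×10⁻⁵ × 1.17) = 10.4 m/s
Around a high, pressure-gradient force acts outward with centrifugal, so Coriolis balances both:
fV = (1/ρ)|∂P/∂n| + V²/R  →  V² − fR·V + fR·V_g = 0
With fR = 7.07×10⁻⁵ × 1711×10³ m = 121 m/s:
V = [fR − √((fR)² − 4 fR V_g)]/2 = [121 − √(121² − 4×121×10.4)]/2 = 11.5 m/s
Supergeostrophic (V > V_g = 10.4 m/s), as expected around a high.

11.5 m/s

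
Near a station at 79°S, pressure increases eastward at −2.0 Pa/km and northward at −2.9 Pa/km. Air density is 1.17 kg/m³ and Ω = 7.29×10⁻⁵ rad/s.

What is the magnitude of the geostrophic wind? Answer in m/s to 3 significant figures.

21.0 m/s

Coriolis parameter at 79°S:
f = 2Ω sin φ = 2 × 7.29×10⁻⁵ × sin 79° = 1.43×10⁻⁴ s⁻¹
In the Southern Hemisphere f is negative: f = −1.43×10⁻⁴ s⁻¹.
Component geostrophic relations (x east, y north):
u_g = −(1/(fρ)) ∂P/∂y,  v_g = (1/(fρ)) ∂P/∂x
u_g = −(−2.9×10⁻³)/(−1.43×10⁻⁴ × 1.17) = −17.3 m/s;  v_g = (−2.0×10⁻³)/(−1.43×10⁻⁴ × 1.17) = 11.9 m/s
|V_g| = √(u_g² + v_g²) = 21.0 m/s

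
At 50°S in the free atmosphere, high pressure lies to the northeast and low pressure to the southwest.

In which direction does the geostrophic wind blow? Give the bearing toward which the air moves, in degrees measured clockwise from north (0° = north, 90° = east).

The pressure-gradient force points toward the southwest (bearing 225°).
Geostrophic balance: in the Southern Hemisphere the Coriolis force deflects motion to the left, so the geostrophic wind blows 90° to the left of the pressure-gradient force (low pressure on the right).
Rotating 225° by 90° counterclockwise gives 135° — the wind blows toward the southeast.

135°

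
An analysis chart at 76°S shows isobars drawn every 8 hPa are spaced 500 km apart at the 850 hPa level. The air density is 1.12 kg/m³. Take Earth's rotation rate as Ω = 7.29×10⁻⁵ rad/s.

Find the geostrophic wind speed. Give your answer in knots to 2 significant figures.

20 knots

Coriolis parameter at 76°S:
f = 2Ω sin φ = 2 × 7.29×10⁻⁵ × sin 76° = 1.41×10⁻⁴ s⁻¹
Pressure gradient: |∂P/∂n| = 800 Pa / 500000 m = 1.60×10⁻³ Pa/m
Geostrophic balance (pressure-gradient force = Coriolis force):
V_g = (1/(fρ)) |∂P/∂n| = 1.60×10⁻³ / (1.41×10⁻⁴ × 1.12) = 10.1 m/s
Converting: 10.1 m/s × 1.944 = 20 knots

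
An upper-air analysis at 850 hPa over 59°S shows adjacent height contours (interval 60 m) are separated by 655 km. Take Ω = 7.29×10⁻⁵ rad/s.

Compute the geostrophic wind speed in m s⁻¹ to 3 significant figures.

Coriolis parameter at 59°S:
f = 2Ω sin φ = 2 × 7.29×10⁻⁵ × sin 59° = 1.25×10⁻⁴ s⁻¹
Height gradient: |∂Z/∂n| = 60 m / 655000 m = 9.16×10⁻⁵
On a pressure surface, geostrophic balance gives V_g = (g/f)|∂Z/∂n|:
V_g = 9.81 × 9.16×10⁻⁵ / 1.25×10⁻⁴ = 7.19 m/s

7.19 m s⁻¹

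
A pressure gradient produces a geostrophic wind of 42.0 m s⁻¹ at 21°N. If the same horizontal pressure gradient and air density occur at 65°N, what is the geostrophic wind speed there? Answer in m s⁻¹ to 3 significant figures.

With the same pressure gradient and density, V_g ∝ 1/f ∝ 1/sin φ.
V₂ = V₁ · sin φ₁ / sin φ₂ = 42.0 × sin 21° / sin 65°
V₂ = 42.0 × 0.3584/0.9063 = 16.6 m s⁻¹

16.6 m s⁻¹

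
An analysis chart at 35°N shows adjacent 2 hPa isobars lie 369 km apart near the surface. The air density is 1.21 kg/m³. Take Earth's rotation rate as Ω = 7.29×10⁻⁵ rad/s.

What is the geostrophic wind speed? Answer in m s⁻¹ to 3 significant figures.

5.36 m s⁻¹

Coriolis parameter at 35°N:
f = 2Ω sin φ = 2 × 7.29×10⁻⁵ × sin 35° = 8.36×10⁻⁵ s⁻¹
Pressure gradient: |∂P/∂n| = 200 Pa / 369000 m = 5.42×10⁻⁴ Pa/m
Geostrophic balance (pressure-gradient force = Coriolis force):
V_g = (1/(fρ)) |∂P/∂n| = 5.42×10⁻⁴ / (8.36×10⁻⁵ × 1.21) = 5.36 m/s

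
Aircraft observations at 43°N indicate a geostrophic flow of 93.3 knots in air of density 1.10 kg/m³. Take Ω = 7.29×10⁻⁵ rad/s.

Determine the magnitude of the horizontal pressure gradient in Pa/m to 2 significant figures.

Coriolis parameter at 43°N:
f = 2Ω sin φ = 2 × 7.29×10⁻⁵ × sin 43° = 9.94×10⁻⁵ s⁻¹
Wind speed in SI: 93.3 knots = 48.0 m/s
Geostrophic balance rearranged: |∂P/∂n| = f ρ V_g
|∂P/∂n| = 9.94×10⁻⁵ × 1.10 × 48.0 = 5.25×10⁻³ Pa/m

5.2×10⁻³ Pa/m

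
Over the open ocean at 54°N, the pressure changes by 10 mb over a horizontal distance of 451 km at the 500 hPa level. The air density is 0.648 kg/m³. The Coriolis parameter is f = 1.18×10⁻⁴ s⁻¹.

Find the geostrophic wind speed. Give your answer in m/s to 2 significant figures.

29 m/s

Pressure gradient: |∂P/∂n| = 1000 Pa / 451000 m = 2.22×10⁻³ Pa/m
Geostrophic balance (pressure-gradient force = Coriolis force):
V_g = (1/(fρ)) |∂P/∂n| = 2.22×10⁻³ / (1.18×10⁻⁴ × 0.648) = 29.0 m/s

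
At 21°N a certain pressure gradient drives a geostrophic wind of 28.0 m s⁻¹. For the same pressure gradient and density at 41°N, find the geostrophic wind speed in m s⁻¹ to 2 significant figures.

With the same pressure gradient and density, V_g ∝ 1/f ∝ 1/sin φ.
V₂ = V₁ · sin φ₁ / sin φ₂ = 28.0 × sin 21° / sin 41°
V₂ = 28.0 × 0.3584/0.6561 = 15 m s⁻¹

15 m s⁻¹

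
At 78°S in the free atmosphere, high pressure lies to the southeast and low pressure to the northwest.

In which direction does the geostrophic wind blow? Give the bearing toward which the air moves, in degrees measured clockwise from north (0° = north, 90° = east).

The pressure-gradient force points toward the northwest (bearing 315°).
Geostrophic balance: in the Southern Hemisphere the Coriolis force deflects motion to the left, so the geostrophic wind blows 90° to the left of the pressure-gradient force (low pressure on the right).
Rotating 315° by 90° counterclockwise gives 225° — the wind blows toward the southwest.

225°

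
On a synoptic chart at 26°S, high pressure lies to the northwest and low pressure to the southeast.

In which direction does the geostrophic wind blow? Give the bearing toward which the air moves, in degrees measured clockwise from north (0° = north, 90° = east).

045°

The pressure-gradient force points toward the southeast (bearing 135°).
Geostrophic balance: in the Southern Hemisphere the Coriolis force deflects motion to the left, so the geostrophic wind blows 90° to the left of the pressure-gradient force (low pressure on the right).
Rotating 135° by 90° counterclockwise gives 045° — the wind blows toward the northeast.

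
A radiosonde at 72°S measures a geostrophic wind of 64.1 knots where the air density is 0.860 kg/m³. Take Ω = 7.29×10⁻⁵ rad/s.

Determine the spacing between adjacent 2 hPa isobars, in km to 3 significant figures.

Coriolis parameter at 72°S:
f = 2Ω sin φ = 2 × 7.29×10⁻⁵ × sin 72° = 1.39×10⁻⁴ s⁻¹
Wind speed in SI: 64.1 knots = 33.0 m/s
Geostrophic balance rearranged: |∂P/∂n| = f ρ V_g
|∂P/∂n| = 1.39×10⁻⁴ × 0.860 × 33.0 = 3.93×10⁻³ Pa/m
Isobar spacing: Δn = ΔP/|∂P/∂n| = 200 Pa / 3.93×10⁻³ Pa/m = 50859 m ≈ 50.9 km

50.9 km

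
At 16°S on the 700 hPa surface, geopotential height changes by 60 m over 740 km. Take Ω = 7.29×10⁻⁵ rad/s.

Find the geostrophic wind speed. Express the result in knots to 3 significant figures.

Coriolis parameter at 16°S:
f = 2Ω sin φ = 2 × 7.29×10⁻⁵ × sin 16° = 4.02×10⁻⁵ s⁻¹
Height gradient: |∂Z/∂n| = 60 m / 740000 m = 8.11×10⁻⁵
On a pressure surface, geostrophic balance gives V_g = (g/f)|∂Z/∂n|:
V_g = 9.81 × 8.11×10⁻⁵ / 4.02×10⁻⁵ = 19.8 m/s
Converting: 19.8 m/s × 1.944 = 38.5 knots

38.5 knots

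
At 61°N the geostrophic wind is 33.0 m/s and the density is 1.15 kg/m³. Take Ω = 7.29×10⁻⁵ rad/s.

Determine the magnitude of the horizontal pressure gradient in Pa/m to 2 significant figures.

4.8×10⁻³ Pa/m

Coriolis parameter at 61°N:
f = 2Ω sin φ = 2 × 7.29×10⁻⁵ × sin 61° = 1.28×10⁻⁴ s⁻¹
Geostrophic balance rearranged: |∂P/∂n| = f ρ V_g
|∂P/∂n| = 1.28×10⁻⁴ × 1.15 × 33.0 = 4.84×10⁻³ Pa/m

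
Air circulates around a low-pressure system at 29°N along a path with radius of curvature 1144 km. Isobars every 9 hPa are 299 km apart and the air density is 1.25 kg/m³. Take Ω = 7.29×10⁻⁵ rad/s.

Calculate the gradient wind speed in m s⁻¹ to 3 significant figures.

25.8 m s⁻¹

Coriolis parameter at 29°N:
f = 2Ω sin φ = 2 × 7.29×10⁻⁵ × sin 29° = 7.07×10⁻⁵ s⁻¹
Pressure gradient: |∂P/∂n| = 900 Pa / 299000 m = 3.01×10⁻³ Pa/m
Geostrophic speed: V_g = |∂P/∂n|/(fρ) = 3.01×10⁻³/(7.07×10⁻⁵ × 1.25) = 34.1 m/s
Around a low, centrifugal force acts outward with Coriolis, so pressure-gradient force balances both:
(1/ρ)|∂P/∂n| = fV + V²/R  →  V² + fR·V − fR·V_g = 0
With fR = 7.07×10⁻⁵ × 1144×10³ m = 80.9 m/s:
V = [−fR + √((fR)² + 4 fR V_g)]/2 = [−80.9 + √(80.9² + 4×80.9×34.1)]/2 = 25.8 m/s
Subgeostrophic (V < V_g = 34.1 m/s), as expected around a low.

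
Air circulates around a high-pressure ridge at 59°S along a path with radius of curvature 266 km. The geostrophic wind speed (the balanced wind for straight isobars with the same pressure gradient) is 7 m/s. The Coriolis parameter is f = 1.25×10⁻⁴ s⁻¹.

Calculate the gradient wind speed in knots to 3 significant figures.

Around a high, pressure-gradient force acts outward with centrifugal, so Coriolis balances both:
fV = (1/ρ)|∂P/∂n| + V²/R  →  V² − fR·V + fR·V_g = 0
With fR = 1.25×10⁻⁴ × 266×10³ m = 33.2 m/s:
V = [fR − √((fR)² − 4 fR V_g)]/2 = [33.2 − √(33.2² − 4×33.2×7)]/2 = 10 m/s
Supergeostrophic (V > V_g = 7 m/s), as expected around a high.
Converting: 10 m/s × 1.944 = 19.5 knots

19.5 knots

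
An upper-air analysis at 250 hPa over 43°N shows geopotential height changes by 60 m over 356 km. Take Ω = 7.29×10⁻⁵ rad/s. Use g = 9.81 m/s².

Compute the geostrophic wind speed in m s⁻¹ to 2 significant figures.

Coriolis parameter at 43°N:
f = 2Ω sin φ = 2 × 7.29×10⁻⁵ × sin 43° = 9.94×10⁻⁵ s⁻¹
Height gradient: |∂Z/∂n| = 60 m / 356000 m = 1.69×10⁻⁴
On a pressure surface, geostrophic balance gives V_g = (g/f)|∂Z/∂n|:
V_g = 9.81 × 1.69×10⁻⁴ / 9.94×10⁻⁵ = 16.6 m/s

17 m s⁻¹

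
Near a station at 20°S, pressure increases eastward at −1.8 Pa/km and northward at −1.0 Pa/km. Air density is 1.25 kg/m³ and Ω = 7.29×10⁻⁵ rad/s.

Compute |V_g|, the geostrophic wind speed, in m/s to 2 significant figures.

33 m/s

Coriolis parameter at 20°S:
f = 2Ω sin φ = 2 × 7.29×10⁻⁵ × sin 20° = 4.99×10⁻⁵ s⁻¹
In the Southern Hemisphere f is negative: f = −4.99×10⁻⁵ s⁻¹.
Component geostrophic relations (x east, y north):
u_g = −(1/(fρ)) ∂P/∂y,  v_g = (1/(fρ)) ∂P/∂x
u_g = −(−1.0×10⁻³)/(−4.99×10⁻⁵ × 1.25) = −16.0 m/s;  v_g = (−1.8×10⁻³)/(−4.99×10⁻⁵ × 1.25) = 28.9 m/s
|V_g| = √(u_g² + v_g²) = 33.0 m/s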